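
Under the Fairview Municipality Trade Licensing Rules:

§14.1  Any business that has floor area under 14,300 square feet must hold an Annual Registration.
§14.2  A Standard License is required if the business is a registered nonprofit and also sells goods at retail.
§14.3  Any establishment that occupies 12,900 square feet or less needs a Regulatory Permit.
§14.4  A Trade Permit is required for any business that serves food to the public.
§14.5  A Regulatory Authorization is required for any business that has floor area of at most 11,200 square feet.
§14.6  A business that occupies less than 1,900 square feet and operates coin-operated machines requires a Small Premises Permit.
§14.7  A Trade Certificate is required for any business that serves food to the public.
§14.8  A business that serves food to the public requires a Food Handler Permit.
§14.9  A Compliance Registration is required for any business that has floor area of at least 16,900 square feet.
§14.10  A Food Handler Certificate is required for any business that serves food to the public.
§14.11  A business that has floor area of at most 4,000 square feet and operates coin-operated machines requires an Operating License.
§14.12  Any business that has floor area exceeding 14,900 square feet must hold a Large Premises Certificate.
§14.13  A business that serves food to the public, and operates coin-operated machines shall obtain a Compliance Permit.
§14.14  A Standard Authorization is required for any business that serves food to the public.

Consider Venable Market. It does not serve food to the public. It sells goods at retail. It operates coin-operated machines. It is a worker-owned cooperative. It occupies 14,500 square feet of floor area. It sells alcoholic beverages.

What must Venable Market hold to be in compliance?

None

§14.1 floor area 14,500 square feet ≥ 14,300 square feet → Annual Registration not required.
§14.2 is a worker-owned cooperative (not: is a registered nonprofit); sells goods at retail → Standard License not required.
§14.3 floor area 14,500 square feet > 12,900 square feet → Regulatory Permit not required.
§14.4 does not serve food to the public → Trade Permit not required.
§14.5 floor area 14,500 square feet > 11,200 square feet → Regulatory Authorization not required.
§14.6 floor area 14,500 square feet ≥ 1,900 square feet; operates coin-operated machines → Small Premises Permit not required.
§14.7 does not serve food to the public → Trade Certificate not required.
§14.8 does not serve food to the public → Food Handler Permit not required.
§14.9 floor area 14,500 square feet < 16,900 square feet → Compliance Registration not required.
§14.10 does not serve food to the public → Food Handler Certificate not required.
§14.11 floor area 14,500 square feet > 4,000 square feet; operates coin-operated machines → Operating License not required.
§14.12 floor area 14,500 square feet ≤ 14,900 square feet → Large Premises Certificate not required.
§14.13 does not serve food to the public; operates coin-operated machines → Compliance Permit not required.
§14.14 does not serve food to the public → Standard Authorization not required.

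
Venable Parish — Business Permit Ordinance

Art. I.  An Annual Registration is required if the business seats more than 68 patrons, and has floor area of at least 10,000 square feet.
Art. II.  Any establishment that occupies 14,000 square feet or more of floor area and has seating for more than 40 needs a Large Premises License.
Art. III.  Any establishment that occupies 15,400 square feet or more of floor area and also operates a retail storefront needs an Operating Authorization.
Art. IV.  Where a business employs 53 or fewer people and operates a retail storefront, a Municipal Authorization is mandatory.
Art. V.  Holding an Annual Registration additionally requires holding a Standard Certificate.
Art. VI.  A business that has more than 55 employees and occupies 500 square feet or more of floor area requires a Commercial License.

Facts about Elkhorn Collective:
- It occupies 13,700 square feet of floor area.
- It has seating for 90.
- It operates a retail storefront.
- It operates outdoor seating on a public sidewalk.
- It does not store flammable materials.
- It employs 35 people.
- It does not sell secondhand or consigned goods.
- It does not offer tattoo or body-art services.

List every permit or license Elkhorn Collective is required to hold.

Annual Registration, Municipal Authorization, Standard Certificate

Art. I. seating 90 > 68; floor area 13,700 square feet ≥ 10,000 square feet → Annual Registration required.
Art. II. floor area 13,700 square feet < 14,000 square feet; seating 90 > 40 → Large Premises License not required.
Art. III. floor area 13,700 square feet < 15,400 square feet; operates a retail storefront → Operating Authorization not required.
Art. IV. employees 35 ≤ 53; operates a retail storefront → Municipal Authorization required.
Art. V. Annual Registration is required → Standard Certificate also required.
Art. VI. employees 35 ≤ 55; floor area 13,700 square feet ≥ 500 square feet → Commercial License not required.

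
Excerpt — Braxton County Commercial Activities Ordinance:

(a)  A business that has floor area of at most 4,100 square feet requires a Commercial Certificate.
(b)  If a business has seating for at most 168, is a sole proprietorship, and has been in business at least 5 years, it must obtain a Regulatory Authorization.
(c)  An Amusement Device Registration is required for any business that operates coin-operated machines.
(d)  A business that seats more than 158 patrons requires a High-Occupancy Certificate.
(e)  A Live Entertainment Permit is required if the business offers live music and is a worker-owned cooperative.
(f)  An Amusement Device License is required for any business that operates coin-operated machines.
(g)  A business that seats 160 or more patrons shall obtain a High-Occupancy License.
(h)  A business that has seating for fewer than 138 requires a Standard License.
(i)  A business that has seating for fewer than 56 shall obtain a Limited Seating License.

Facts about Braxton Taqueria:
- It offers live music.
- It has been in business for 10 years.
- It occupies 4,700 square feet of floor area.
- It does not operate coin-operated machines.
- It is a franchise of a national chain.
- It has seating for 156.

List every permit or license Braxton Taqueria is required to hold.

(a) floor area 4,700 square feet > 4,100 square feet → Commercial Certificate not required.
(b) seating 156 ≤ 168; is a franchise of a national chain (not: is a sole proprietorship); years in business 10 ≥ 5 → Regulatory Authorization not required.
(c) does not operate coin-operated machines → Amusement Device Registration not required.
(d) seating 156 ≤ 158 → High-Occupancy Certificate not required.
(e) offers live music; is a franchise of a national chain (not: is a worker-owned cooperative) → Live Entertainment Permit not required.
(f) does not operate coin-operated machines → Amusement Device License not required.
(g) seating 156 < 160 → High-Occupancy License not required.
(h) seating 156 ≥ 138 → Standard License not required.
(i) seating 156 ≥ 56 → Limited Seating License not required.

None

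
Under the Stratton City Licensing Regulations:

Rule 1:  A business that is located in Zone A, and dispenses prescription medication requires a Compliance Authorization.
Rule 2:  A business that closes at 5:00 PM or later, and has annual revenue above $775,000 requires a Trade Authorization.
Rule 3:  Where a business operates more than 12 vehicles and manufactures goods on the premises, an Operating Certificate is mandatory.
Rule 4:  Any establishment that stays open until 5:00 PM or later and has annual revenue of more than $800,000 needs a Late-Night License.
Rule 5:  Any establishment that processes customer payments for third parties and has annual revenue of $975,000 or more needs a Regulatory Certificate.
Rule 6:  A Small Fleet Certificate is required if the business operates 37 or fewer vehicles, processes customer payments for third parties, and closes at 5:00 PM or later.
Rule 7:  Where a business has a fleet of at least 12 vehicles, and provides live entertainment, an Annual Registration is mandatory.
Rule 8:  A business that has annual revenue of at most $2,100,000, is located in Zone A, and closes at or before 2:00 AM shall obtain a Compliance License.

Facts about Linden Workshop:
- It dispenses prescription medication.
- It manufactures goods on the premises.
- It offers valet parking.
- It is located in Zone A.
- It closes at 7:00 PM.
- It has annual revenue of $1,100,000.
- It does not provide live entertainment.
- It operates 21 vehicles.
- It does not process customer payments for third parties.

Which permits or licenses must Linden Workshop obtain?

Compliance Authorization, Compliance License, Late-Night License, Operating Certificate, Trade Authorization

Rule 1: is located in Zone A; dispenses prescription medication → Compliance Authorization required.
Rule 2: closes 7:00 PM, after 5:00 PM; revenue $1,100,000 > $775,000 → Trade Authorization required.
Rule 3: vehicles 21 > 12; manufactures goods on the premises → Operating Certificate required.
Rule 4: closes 7:00 PM, after 5:00 PM; revenue $1,100,000 > $800,000 → Late-Night License required.
Rule 5: does not process customer payments for third parties; revenue $1,100,000 ≥ $975,000 → Regulatory Certificate not required.
Rule 6: vehicles 21 ≤ 37; does not process customer payments for third parties; closes 7:00 PM, after 5:00 PM → Small Fleet Certificate not required.
Rule 7: vehicles 21 ≥ 12; does not provide live entertainment → Annual Registration not required.
Rule 8: revenue $1,100,000 ≤ $2,100,000; is located in Zone A; closes 7:00 PM, at/before 2:00 AM → Compliance License required.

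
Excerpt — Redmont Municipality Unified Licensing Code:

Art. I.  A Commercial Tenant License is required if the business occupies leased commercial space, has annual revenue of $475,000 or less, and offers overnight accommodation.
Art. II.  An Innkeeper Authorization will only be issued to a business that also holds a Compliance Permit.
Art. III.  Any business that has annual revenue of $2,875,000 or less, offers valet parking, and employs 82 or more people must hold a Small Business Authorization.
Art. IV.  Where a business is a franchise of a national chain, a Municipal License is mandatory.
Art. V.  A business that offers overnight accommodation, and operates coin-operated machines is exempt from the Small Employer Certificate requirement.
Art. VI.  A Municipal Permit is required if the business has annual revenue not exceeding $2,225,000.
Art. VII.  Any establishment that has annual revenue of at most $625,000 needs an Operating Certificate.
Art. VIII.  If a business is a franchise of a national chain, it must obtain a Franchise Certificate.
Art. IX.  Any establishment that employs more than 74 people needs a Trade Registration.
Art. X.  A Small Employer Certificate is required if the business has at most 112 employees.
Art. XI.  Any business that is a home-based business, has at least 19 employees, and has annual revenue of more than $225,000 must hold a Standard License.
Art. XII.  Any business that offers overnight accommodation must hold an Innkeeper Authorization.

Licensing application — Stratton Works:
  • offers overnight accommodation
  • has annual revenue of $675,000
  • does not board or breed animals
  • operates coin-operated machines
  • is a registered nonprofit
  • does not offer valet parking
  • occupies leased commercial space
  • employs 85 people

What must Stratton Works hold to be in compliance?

Art. I. occupies leased commercial space; revenue $675,000 > $475,000; offers overnight accommodation → Commercial Tenant License not required.
Art. II. Innkeeper Authorization is required → Compliance Permit also required.
Art. III. revenue $675,000 ≤ $2,875,000; does not offer valet parking; employees 85 ≥ 82 → Small Business Authorization not required.
Art. IV. is a registered nonprofit (not: is a franchise of a national chain) → Municipal License not required.
Art. V. offers overnight accommodation; operates coin-operated machines → exempt from Small Employer Certificate.
Art. VI. revenue $675,000 ≤ $2,225,000 → Municipal Permit required.
Art. VII. revenue $675,000 > $625,000 → Operating Certificate not required.
Art. VIII. is a registered nonprofit (not: is a franchise of a national chain) → Franchise Certificate not required.
Art. IX. employees 85 > 74 → Trade Registration required.
Art. X. employees 85 ≤ 112 → Small Employer Certificate required.
Art. XI. occupies leased commercial space (not: is a home-based business); employees 85 ≥ 19; revenue $675,000 > $225,000 → Standard License not required.
Art. XII. offers overnight accommodation → Innkeeper Authorization required.

Compliance Permit, Innkeeper Authorization, Municipal Permit, Trade Registration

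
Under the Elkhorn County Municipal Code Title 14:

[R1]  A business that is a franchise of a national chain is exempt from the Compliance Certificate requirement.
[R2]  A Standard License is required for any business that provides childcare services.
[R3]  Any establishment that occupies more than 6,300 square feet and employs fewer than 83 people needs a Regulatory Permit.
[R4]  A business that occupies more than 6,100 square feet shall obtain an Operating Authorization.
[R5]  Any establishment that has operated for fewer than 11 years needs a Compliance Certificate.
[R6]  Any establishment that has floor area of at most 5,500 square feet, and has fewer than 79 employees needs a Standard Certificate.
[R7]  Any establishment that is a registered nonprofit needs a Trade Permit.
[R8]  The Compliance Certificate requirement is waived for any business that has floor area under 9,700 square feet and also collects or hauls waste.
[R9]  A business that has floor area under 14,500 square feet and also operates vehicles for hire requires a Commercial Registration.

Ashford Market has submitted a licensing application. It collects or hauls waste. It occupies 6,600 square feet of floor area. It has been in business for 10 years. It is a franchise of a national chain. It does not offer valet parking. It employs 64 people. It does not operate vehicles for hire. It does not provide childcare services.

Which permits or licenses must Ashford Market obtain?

[R1] is a franchise of a national chain → exempt from Compliance Certificate.
[R2] does not provide childcare services → Standard License not required.
[R3] floor area 6,600 square feet > 6,300 square feet; employees 64 < 83 → Regulatory Permit required.
[R4] floor area 6,600 square feet > 6,100 square feet → Operating Authorization required.
[R5] years in business 10 < 11 → Compliance Certificate required.
[R6] floor area 6,600 square feet > 5,500 square feet; employees 64 < 79 → Standard Certificate not required.
[R7] is a franchise of a national chain (not: is a registered nonprofit) → Trade Permit not required.
[R8] floor area 6,600 square feet < 9,700 square feet; collects or hauls waste → exempt from Compliance Certificate.
[R9] floor area 6,600 square feet < 14,500 square feet; does not operate vehicles for hire → Commercial Registration not required.

Operating Authorization, Regulatory Permit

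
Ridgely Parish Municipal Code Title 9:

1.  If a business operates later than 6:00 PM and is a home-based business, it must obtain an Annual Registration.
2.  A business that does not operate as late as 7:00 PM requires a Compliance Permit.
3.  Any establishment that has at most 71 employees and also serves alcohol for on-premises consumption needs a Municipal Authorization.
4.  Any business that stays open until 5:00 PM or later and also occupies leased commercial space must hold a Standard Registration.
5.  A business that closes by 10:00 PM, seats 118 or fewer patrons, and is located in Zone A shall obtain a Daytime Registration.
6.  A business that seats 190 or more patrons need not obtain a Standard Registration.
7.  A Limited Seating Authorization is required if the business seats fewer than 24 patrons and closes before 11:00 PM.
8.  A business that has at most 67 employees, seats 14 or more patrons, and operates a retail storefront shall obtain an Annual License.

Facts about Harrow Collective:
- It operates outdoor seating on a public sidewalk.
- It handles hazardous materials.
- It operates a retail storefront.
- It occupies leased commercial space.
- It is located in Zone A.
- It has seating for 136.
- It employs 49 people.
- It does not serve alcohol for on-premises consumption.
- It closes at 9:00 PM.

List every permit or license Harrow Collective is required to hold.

1. closes 9:00 PM, after 6:00 PM; occupies leased commercial space (not: is a home-based business) → Annual Registration not required.
2. closes 9:00 PM, after 7:00 PM → Compliance Permit not required.
3. employees 49 ≤ 71; does not serve alcohol for on-premises consumption → Municipal Authorization not required.
4. closes 9:00 PM, after 5:00 PM; occupies leased commercial space → Standard Registration required.
5. closes 9:00 PM, at/before 10:00 PM; seating 136 > 118; is located in Zone A → Daytime Registration not required.
6. seating 136 < 190 → Standard Registration exemption does not apply.
7. seating 136 ≥ 24; closes 9:00 PM, at/before 11:00 PM → Limited Seating Authorization not required.
8. employees 49 ≤ 67; seating 136 ≥ 14; operates a retail storefront → Annual License required.

Annual License, Standard Registration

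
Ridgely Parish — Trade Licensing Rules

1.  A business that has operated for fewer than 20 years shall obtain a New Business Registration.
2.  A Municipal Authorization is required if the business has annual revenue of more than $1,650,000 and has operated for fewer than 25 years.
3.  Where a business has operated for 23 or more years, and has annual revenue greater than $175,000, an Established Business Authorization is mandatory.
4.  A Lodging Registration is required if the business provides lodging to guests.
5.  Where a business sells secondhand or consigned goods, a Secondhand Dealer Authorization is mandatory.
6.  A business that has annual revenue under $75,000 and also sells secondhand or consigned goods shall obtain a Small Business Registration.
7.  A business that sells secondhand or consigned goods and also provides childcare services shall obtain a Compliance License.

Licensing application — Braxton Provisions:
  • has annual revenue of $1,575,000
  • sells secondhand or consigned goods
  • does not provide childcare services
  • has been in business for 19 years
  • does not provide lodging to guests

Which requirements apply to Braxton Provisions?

New Business Registration, Secondhand Dealer Authorization

1. years in business 19 < 20 → New Business Registration required.
2. revenue $1,575,000 ≤ $1,650,000; years in business 19 < 25 → Municipal Authorization not required.
3. years in business 19 < 23; revenue $1,575,000 > $175,000 → Established Business Authorization not required.
4. does not provide lodging to guests → Lodging Registration not required.
5. sells secondhand or consigned goods → Secondhand Dealer Authorization required.
6. revenue $1,575,000 ≥ $75,000; sells secondhand or consigned goods → Small Business Registration not required.
7. sells secondhand or consigned goods; does not provide childcare services → Compliance License not required.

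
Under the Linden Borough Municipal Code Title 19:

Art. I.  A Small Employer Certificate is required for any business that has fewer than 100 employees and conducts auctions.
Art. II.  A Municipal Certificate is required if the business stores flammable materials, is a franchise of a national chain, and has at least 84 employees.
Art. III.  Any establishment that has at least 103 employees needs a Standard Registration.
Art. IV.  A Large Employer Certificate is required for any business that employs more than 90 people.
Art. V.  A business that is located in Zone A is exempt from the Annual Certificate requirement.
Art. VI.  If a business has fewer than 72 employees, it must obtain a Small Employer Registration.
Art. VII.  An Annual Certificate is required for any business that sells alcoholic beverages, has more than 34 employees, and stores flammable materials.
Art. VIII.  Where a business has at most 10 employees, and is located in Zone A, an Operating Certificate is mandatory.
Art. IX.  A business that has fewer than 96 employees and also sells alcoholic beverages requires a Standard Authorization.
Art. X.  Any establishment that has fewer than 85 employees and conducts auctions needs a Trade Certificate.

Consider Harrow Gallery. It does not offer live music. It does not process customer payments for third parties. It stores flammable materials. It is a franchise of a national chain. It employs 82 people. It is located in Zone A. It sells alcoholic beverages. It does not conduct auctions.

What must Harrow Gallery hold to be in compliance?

Art. I. employees 82 < 100; does not conduct auctions → Small Employer Certificate not required.
Art. II. stores flammable materials; is a franchise of a national chain; employees 82 < 84 → Municipal Certificate not required.
Art. III. employees 82 < 103 → Standard Registration not required.
Art. IV. employees 82 ≤ 90 → Large Employer Certificate not required.
Art. V. is located in Zone A → exempt from Annual Certificate.
Art. VI. employees 82 ≥ 72 → Small Employer Registration not required.
Art. VII. sells alcoholic beverages; employees 82 > 34; stores flammable materials → Annual Certificate required.
Art. VIII. employees 82 > 10; is located in Zone A → Operating Certificate not required.
Art. IX. employees 82 < 96; sells alcoholic beverages → Standard Authorization required.
Art. X. employees 82 < 85; does not conduct auctions → Trade Certificate not required.

Standard Authorization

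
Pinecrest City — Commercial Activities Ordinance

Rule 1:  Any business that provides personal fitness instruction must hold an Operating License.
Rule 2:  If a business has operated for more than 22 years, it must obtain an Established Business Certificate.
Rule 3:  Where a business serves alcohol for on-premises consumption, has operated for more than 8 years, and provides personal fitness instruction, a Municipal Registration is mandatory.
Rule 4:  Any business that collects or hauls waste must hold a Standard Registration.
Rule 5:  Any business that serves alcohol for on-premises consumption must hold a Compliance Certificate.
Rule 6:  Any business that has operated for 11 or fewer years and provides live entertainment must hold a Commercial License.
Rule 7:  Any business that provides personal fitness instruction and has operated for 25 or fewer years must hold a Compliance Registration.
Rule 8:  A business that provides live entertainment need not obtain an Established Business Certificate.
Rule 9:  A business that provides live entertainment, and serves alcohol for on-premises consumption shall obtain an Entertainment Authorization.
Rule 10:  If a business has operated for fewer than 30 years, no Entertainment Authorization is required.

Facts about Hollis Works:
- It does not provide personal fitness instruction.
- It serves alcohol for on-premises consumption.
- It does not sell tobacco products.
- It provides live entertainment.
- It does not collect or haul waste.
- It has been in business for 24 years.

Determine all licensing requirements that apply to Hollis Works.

Rule 1: does not provide personal fitness instruction → Operating License not required.
Rule 2: years in business 24 > 22 → Established Business Certificate required.
Rule 3: serves alcohol for on-premises consumption; years in business 24 > 8; does not provide personal fitness instruction → Municipal Registration not required.
Rule 4: does not collect or haul waste → Standard Registration not required.
Rule 5: serves alcohol for on-premises consumption → Compliance Certificate required.
Rule 6: years in business 24 > 11; provides live entertainment → Commercial License not required.
Rule 7: does not provide personal fitness instruction; years in business 24 ≤ 25 → Compliance Registration not required.
Rule 8: provides live entertainment → exempt from Established Business Certificate.
Rule 9: provides live entertainment; serves alcohol for on-premises consumption → Entertainment Authorization required.
Rule 10: years in business 24 < 30 → exempt from Entertainment Authorization.

Compliance Certificate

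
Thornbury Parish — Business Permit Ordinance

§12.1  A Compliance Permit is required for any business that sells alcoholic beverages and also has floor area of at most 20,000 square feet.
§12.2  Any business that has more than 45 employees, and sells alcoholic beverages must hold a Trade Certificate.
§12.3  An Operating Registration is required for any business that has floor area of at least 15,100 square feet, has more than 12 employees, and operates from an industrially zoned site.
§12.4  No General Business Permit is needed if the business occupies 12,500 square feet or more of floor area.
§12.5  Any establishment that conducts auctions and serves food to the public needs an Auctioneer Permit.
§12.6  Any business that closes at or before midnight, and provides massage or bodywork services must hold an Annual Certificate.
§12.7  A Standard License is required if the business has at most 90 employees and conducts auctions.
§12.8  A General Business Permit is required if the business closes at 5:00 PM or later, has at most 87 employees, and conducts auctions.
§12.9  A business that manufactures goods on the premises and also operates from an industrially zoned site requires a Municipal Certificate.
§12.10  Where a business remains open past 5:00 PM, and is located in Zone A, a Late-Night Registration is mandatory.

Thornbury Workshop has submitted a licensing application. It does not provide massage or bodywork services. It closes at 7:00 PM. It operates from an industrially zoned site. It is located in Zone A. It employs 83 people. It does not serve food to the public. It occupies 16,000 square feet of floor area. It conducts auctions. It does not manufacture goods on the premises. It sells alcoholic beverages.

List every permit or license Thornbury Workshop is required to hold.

Compliance Permit, Late-Night Registration, Operating Registration, Standard License, Trade Certificate

§12.1 sells alcoholic beverages; floor area 16,000 square feet ≤ 20,000 square feet → Compliance Permit required.
§12.2 employees 83 > 45; sells alcoholic beverages → Trade Certificate required.
§12.3 floor area 16,000 square feet ≥ 15,100 square feet; employees 83 > 12; operates from an industrially zoned site → Operating Registration required.
§12.4 floor area 16,000 square feet ≥ 12,500 square feet → exempt from General Business Permit.
§12.5 conducts auctions; does not serve food to the public → Auctioneer Permit not required.
§12.6 closes 7:00 PM, at/before midnight; does not provide massage or bodywork services → Annual Certificate not required.
§12.7 employees 83 ≤ 90; conducts auctions → Standard License required.
§12.8 closes 7:00 PM, after 5:00 PM; employees 83 ≤ 87; conducts auctions → General Business Permit required.
§12.9 does not manufacture goods on the premises; operates from an industrially zoned site → Municipal Certificate not required.
§12.10 closes 7:00 PM, after 5:00 PM; is located in Zone A → Late-Night Registration required.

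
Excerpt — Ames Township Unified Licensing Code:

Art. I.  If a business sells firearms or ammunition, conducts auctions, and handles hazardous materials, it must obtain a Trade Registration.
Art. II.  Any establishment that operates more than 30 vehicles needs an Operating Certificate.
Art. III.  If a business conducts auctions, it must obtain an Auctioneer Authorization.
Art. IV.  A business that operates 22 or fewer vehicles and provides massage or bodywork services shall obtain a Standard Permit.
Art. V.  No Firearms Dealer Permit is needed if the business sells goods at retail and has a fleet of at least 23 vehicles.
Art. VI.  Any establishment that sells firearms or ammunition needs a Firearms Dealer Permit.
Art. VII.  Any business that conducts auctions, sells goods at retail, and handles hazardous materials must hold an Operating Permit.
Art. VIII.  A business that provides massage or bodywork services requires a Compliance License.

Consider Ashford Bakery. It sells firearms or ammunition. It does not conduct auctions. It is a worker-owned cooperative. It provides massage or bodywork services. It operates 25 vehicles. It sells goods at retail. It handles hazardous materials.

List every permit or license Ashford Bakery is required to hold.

Art. I. sells firearms or ammunition; does not conduct auctions; handles hazardous materials → Trade Registration not required.
Art. II. vehicles 25 ≤ 30 → Operating Certificate not required.
Art. III. does not conduct auctions → Auctioneer Authorization not required.
Art. IV. vehicles 25 > 22; provides massage or bodywork services → Standard Permit not required.
Art. V. sells goods at retail; vehicles 25 ≥ 23 → exempt from Firearms Dealer Permit.
Art. VI. sells firearms or ammunition → Firearms Dealer Permit required.
Art. VII. does not conduct auctions; sells goods at retail; handles hazardous materials → Operating Permit not required.
Art. VIII. provides massage or bodywork services → Compliance License required.

Compliance License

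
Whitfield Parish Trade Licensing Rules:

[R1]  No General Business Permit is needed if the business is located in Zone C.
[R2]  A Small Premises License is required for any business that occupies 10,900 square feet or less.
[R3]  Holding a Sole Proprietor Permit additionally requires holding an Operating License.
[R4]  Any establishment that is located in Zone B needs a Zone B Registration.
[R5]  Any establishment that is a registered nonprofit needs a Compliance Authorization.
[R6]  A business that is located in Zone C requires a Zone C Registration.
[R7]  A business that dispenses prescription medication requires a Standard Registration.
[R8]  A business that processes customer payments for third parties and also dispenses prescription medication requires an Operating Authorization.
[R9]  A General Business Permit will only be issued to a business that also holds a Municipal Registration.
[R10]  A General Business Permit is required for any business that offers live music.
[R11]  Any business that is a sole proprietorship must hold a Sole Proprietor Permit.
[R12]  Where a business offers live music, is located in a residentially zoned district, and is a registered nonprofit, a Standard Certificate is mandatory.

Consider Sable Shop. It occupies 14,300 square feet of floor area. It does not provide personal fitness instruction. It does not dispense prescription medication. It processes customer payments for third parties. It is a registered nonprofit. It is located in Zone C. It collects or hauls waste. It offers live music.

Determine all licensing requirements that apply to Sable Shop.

[R1] is located in Zone C → exempt from General Business Permit.
[R2] floor area 14,300 square feet > 10,900 square feet → Small Premises License not required.
[R3] Sole Proprietor Permit is not required → no effect.
[R4] is located in Zone C (not: is located in Zone B) → Zone B Registration not required.
[R5] is a registered nonprofit → Compliance Authorization required.
[R6] is located in Zone C → Zone C Registration required.
[R7] does not dispense prescription medication → Standard Registration not required.
[R8] processes customer payments for third parties; does not dispense prescription medication → Operating Authorization not required.
[R9] General Business Permit is not required → no effect.
[R10] offers live music → General Business Permit required.
[R11] is a registered nonprofit (not: is a sole proprietorship) → Sole Proprietor Permit not required.
[R12] offers live music; is located in Zone C (not: is located in a residentially zoned district); is a registered nonprofit → Standard Certificate not required.

Compliance Authorization, Zone C Registration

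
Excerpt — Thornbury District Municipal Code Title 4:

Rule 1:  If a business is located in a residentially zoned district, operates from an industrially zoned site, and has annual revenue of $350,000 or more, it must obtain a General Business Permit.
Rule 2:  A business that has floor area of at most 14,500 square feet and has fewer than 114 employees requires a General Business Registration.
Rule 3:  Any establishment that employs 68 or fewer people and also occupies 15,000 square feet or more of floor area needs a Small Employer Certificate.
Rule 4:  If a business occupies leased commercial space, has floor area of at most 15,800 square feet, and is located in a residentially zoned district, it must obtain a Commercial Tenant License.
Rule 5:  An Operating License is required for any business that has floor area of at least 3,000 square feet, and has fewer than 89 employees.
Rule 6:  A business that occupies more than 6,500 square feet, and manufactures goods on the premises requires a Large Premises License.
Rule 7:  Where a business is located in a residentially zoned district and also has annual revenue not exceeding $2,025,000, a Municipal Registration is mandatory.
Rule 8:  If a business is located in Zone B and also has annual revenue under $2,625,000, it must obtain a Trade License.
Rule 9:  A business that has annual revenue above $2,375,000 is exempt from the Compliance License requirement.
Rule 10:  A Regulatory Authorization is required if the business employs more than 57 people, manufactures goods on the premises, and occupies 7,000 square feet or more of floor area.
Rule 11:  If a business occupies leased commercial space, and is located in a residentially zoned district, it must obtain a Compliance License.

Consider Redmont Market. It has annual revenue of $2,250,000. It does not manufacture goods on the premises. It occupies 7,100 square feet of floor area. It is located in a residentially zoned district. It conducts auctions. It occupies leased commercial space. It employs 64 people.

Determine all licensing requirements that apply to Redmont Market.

Commercial Tenant License, Compliance License, General Business Registration, Operating License

Rule 1: is located in a residentially zoned district; occupies leased commercial space (not: operates from an industrially zoned site); revenue $2,250,000 ≥ $350,000 → General Business Permit not required.
Rule 2: floor area 7,100 square feet ≤ 14,500 square feet; employees 64 < 114 → General Business Registration required.
Rule 3: employees 64 ≤ 68; floor area 7,100 square feet < 15,000 square feet → Small Employer Certificate not required.
Rule 4: occupies leased commercial space; floor area 7,100 square feet ≤ 15,800 square feet; is located in a residentially zoned district → Commercial Tenant License required.
Rule 5: floor area 7,100 square feet ≥ 3,000 square feet; employees 64 < 89 → Operating License required.
Rule 6: floor area 7,100 square feet > 6,500 square feet; does not manufacture goods on the premises → Large Premises License not required.
Rule 7: is located in a residentially zoned district; revenue $2,250,000 > $2,025,000 → Municipal Registration not required.
Rule 8: is located in a residentially zoned district (not: is located in Zone B); revenue $2,250,000 < $2,625,000 → Trade License not required.
Rule 9: revenue $2,250,000 ≤ $2,375,000 → Compliance License exemption does not apply.
Rule 10: employees 64 > 57; does not manufacture goods on the premises; floor area 7,100 square feet ≥ 7,000 square feet → Regulatory Authorization not required.
Rule 11: occupies leased commercial space; is located in a residentially zoned district → Compliance License required.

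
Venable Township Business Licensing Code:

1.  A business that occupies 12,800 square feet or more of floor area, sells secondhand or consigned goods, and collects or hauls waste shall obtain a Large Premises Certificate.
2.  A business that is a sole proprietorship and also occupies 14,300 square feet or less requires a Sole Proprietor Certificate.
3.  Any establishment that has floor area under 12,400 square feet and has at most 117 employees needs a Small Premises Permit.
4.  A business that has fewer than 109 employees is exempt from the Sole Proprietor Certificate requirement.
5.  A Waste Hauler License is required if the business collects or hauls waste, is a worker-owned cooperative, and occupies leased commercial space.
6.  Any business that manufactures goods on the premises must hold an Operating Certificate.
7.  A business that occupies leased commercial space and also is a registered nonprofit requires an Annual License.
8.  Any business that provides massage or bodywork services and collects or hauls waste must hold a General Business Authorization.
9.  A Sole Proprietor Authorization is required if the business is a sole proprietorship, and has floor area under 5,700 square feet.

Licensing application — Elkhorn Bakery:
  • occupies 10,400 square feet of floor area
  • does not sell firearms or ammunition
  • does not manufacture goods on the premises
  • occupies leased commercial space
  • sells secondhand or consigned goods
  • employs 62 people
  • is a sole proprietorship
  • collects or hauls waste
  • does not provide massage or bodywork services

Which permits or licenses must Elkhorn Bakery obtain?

1. floor area 10,400 square feet < 12,800 square feet; sells secondhand or consigned goods; collects or hauls waste → Large Premises Certificate not required.
2. is a sole proprietorship; floor area 10,400 square feet ≤ 14,300 square feet → Sole Proprietor Certificate required.
3. floor area 10,400 square feet < 12,400 square feet; employees 62 ≤ 117 → Small Premises Permit required.
4. employees 62 < 109 → exempt from Sole Proprietor Certificate.
5. collects or hauls waste; is a sole proprietorship (not: is a worker-owned cooperative); occupies leased commercial space → Waste Hauler License not required.
6. does not manufacture goods on the premises → Operating Certificate not required.
7. occupies leased commercial space; is a sole proprietorship (not: is a registered nonprofit) → Annual License not required.
8. does not provide massage or bodywork services; collects or hauls waste → General Business Authorization not required.
9. is a sole proprietorship; floor area 10,400 square feet ≥ 5,700 square feet → Sole Proprietor Authorization not required.

Small Premises Permit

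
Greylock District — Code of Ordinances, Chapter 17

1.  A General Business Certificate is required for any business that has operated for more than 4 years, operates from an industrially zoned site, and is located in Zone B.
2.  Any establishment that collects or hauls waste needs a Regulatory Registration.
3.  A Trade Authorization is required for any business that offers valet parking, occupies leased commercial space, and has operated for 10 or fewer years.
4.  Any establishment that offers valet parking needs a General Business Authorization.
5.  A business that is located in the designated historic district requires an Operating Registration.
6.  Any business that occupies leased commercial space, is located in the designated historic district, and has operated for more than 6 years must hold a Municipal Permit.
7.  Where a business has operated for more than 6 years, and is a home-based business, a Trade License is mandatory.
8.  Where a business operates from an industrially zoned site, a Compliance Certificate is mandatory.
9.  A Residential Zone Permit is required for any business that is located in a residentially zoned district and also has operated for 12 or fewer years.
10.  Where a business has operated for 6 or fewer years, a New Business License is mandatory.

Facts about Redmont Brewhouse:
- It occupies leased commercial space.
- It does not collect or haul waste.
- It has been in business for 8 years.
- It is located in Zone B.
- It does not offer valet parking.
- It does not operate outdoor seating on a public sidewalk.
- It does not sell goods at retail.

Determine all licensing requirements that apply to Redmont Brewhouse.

1. years in business 8 > 4; occupies leased commercial space (not: operates from an industrially zoned site); is located in Zone B → General Business Certificate not required.
2. does not collect or haul waste → Regulatory Registration not required.
3. does not offer valet parking; occupies leased commercial space; years in business 8 ≤ 10 → Trade Authorization not required.
4. does not offer valet parking → General Business Authorization not required.
5. is located in Zone B (not: is located in the designated historic district) → Operating Registration not required.
6. occupies leased commercial space; is located in Zone B (not: is located in the designated historic district); years in business 8 > 6 → Municipal Permit not required.
7. years in business 8 > 6; occupies leased commercial space (not: is a home-based business) → Trade License not required.
8. occupies leased commercial space (not: operates from an industrially zoned site) → Compliance Certificate not required.
9. is located in Zone B (not: is located in a residentially zoned district); years in business 8 ≤ 12 → Residential Zone Permit not required.
10. years in business 8 > 6 → New Business License not required.

None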